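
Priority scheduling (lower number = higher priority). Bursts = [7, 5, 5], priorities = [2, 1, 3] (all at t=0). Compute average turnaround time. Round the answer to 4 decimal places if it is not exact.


Sort by priority (ascending = highest first):
Order: [(1, 5), (2, 7), (3, 5)]
Completion times:
  Priority 1, burst=5, C=5
  Priority 2, burst=7, C=12
  Priority 3, burst=5, C=17
Average turnaround = 34/3 = 11.3333

11.3333


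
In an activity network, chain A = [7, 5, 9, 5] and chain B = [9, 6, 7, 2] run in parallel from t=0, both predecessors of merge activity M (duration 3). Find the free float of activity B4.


ES(B4) = sum of predecessors on chain B = 22
EF(B4) = ES + duration = 22 + 2 = 24
Successor of B4 is M. ES(M) = max(sum(A), sum(B)) = max(26, 24) = 26
Free float = ES(successor) - EF(current) = 26 - 24 = 2

2


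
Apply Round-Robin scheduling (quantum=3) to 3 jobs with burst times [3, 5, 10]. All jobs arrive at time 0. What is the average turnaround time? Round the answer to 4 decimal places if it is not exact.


Time quantum = 3
Execution trace:
  J1 runs 3 units, time = 3
  J2 runs 3 units, time = 6
  J3 runs 3 units, time = 9
  J2 runs 2 units, time = 11
  J3 runs 3 units, time = 14
  J3 runs 3 units, time = 17
  J3 runs 1 units, time = 18
Finish times: [3, 11, 18]
Average turnaround = 32/3 = 10.6667

10.6667


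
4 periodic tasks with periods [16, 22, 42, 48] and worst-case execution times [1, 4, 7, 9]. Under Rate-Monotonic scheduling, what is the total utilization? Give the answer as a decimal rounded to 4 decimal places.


Compute individual utilizations (exact fractions):
  Task 1: C/T = 1/16 (approx. 0.0625)
  Task 2: C/T = 4/22 = 2/11 (approx. 0.1818)
  Task 3: C/T = 7/42 = 1/6 (approx. 0.1667)
  Task 4: C/T = 9/48 = 3/16 (approx. 0.1875)
Total utilization U = 1/16 + 2/11 + 1/6 + 3/16 = 79/132
Rounded to 4 decimal places: U = 0.5985
RM (Liu & Layland) bound for 4 tasks = 0.756828; compare with U = 79/132 (approx. 0.598485)
U <= bound, so schedulable by RM sufficient condition.

0.5985


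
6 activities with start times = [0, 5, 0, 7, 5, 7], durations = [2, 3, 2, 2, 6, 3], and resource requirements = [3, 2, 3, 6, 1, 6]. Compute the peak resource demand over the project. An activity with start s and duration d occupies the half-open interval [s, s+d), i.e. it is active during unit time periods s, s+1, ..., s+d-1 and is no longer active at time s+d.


Each activity i is active on [start_i, start_i + duration_i).
Compute total resource usage per time slot:
  t=0: active resources = [3, 3], total = 6
  t=1: active resources = [3, 3], total = 6
  t=2: active resources = [], total = 0
  t=3: active resources = [], total = 0
  t=4: active resources = [], total = 0
  t=5: active resources = [2, 1], total = 3
  t=6: active resources = [2, 1], total = 3
  t=7: active resources = [2, 6, 1, 6], total = 15
  t=8: active resources = [6, 1, 6], total = 13
  t=9: active resources = [1, 6], total = 7
  t=10: active resources = [1], total = 1
Peak resource demand = 15

15


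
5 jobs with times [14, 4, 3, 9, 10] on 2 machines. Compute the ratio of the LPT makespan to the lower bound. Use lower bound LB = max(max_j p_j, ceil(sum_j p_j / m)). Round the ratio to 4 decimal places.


LPT order: [14, 10, 9, 4, 3]
Machine loads after assignment: [21, 19]
LPT makespan = 21
Lower bound = max(max_job, ceil(total/2)) = max(14, 20) = 20
Ratio = 21 / 20 = 1.05

1.05


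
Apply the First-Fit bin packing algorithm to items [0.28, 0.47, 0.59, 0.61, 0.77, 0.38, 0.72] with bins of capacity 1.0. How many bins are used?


Place items sequentially using First-Fit:
  Item 0.28 -> new Bin 1
  Item 0.47 -> Bin 1 (now 0.75)
  Item 0.59 -> new Bin 2
  Item 0.61 -> new Bin 3
  Item 0.77 -> new Bin 4
  Item 0.38 -> Bin 2 (now 0.97)
  Item 0.72 -> new Bin 5
Total bins used = 5

5


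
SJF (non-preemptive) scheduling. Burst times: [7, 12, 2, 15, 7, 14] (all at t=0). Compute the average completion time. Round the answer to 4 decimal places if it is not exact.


SJF order (ascending): [2, 7, 7, 12, 14, 15]
Completion times:
  Job 1: burst=2, C=2
  Job 2: burst=7, C=9
  Job 3: burst=7, C=16
  Job 4: burst=12, C=28
  Job 5: burst=14, C=42
  Job 6: burst=15, C=57
Average completion = 154/6 = 25.6667

25.6667


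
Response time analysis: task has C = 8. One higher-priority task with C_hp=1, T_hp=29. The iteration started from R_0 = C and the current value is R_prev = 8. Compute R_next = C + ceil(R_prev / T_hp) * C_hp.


R_next = C + ceil(R_prev / T_hp) * C_hp
ceil(8 / 29) = ceil(0.2759) = 1
Interference = 1 * 1 = 1
R_next = 8 + 1 = 9

9


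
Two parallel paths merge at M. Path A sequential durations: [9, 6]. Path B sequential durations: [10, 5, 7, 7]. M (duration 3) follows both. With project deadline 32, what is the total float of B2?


Forward pass: ES(B2) = sum of predecessors on chain B = 10
EF = ES + duration = 10 + 5 = 15
Backward pass: LF(M) = deadline = 32; LS(M) = 32 - 3 = 29
LF(B2) = LS(M) - sum(successors on chain B) = 29 - 14 = 15
LS = LF - duration = 15 - 5 = 10
Total float = LS - ES = 10 - 10 = 0

0


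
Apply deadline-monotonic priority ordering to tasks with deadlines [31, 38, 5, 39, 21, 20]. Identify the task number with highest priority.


Sort tasks by relative deadline (ascending):
  Task 3: deadline = 5
  Task 6: deadline = 20
  Task 5: deadline = 21
  Task 1: deadline = 31
  Task 2: deadline = 38
  Task 4: deadline = 39
Priority order (highest first): [3, 6, 5, 1, 2, 4]
Highest priority task = 3

3


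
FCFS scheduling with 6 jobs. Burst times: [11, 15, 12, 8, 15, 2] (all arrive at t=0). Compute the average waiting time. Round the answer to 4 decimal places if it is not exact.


FCFS order (as given): [11, 15, 12, 8, 15, 2]
Waiting times:
  Job 1: wait = 0
  Job 2: wait = 11
  Job 3: wait = 26
  Job 4: wait = 38
  Job 5: wait = 46
  Job 6: wait = 61
Sum of waiting times = 182
Average waiting time = 182/6 = 30.3333

30.3333


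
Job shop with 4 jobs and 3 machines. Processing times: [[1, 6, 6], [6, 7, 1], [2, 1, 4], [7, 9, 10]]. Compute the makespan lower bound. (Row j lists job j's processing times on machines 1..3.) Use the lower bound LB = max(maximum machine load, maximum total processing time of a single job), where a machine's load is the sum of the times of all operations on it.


Machine loads:
  Machine 1: 1 + 6 + 2 + 7 = 16
  Machine 2: 6 + 7 + 1 + 9 = 23
  Machine 3: 6 + 1 + 4 + 10 = 21
Max machine load = 23
Job totals:
  Job 1: 13
  Job 2: 14
  Job 3: 7
  Job 4: 26
Max job total = 26
Lower bound = max(23, 26) = 26

26


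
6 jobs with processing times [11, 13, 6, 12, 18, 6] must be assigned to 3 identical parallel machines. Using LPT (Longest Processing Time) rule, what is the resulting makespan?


Sort jobs in decreasing order (LPT): [18, 13, 12, 11, 6, 6]
Assign each job to the least loaded machine:
  Machine 1: jobs [18, 6], load = 24
  Machine 2: jobs [13, 6], load = 19
  Machine 3: jobs [12, 11], load = 23
Makespan = max load = 24

24


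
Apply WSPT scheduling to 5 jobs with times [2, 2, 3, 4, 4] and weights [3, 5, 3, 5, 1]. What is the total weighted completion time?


Compute p/w ratios and sort ascending (WSPT): [(2, 5), (2, 3), (4, 5), (3, 3), (4, 1)]
Compute weighted completion times:
  Job (p=2,w=5): C=2, w*C=5*2=10
  Job (p=2,w=3): C=4, w*C=3*4=12
  Job (p=4,w=5): C=8, w*C=5*8=40
  Job (p=3,w=3): C=11, w*C=3*11=33
  Job (p=4,w=1): C=15, w*C=1*15=15
Total weighted completion time = 110

110


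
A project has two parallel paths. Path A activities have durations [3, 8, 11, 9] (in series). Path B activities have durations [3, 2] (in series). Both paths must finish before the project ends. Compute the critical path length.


Path A total = 3 + 8 + 11 + 9 = 31
Path B total = 3 + 2 = 5
Critical path = longest path = max(31, 5) = 31

31


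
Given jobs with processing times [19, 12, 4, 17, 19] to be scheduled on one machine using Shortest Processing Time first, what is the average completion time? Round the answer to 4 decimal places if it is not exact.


Sort jobs by processing time (SPT order): [4, 12, 17, 19, 19]
Compute completion times sequentially:
  Job 1: processing = 4, completes at 4
  Job 2: processing = 12, completes at 16
  Job 3: processing = 17, completes at 33
  Job 4: processing = 19, completes at 52
  Job 5: processing = 19, completes at 71
Sum of completion times = 176
Average completion time = 176/5 = 35.2

35.2


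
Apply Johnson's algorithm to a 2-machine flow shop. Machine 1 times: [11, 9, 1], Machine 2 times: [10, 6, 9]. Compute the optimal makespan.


Apply Johnson's rule:
  Group 1 (a <= b): [(3, 1, 9)]
  Group 2 (a > b): [(1, 11, 10), (2, 9, 6)]
Optimal job order: [3, 1, 2]
Schedule:
  Job 3: M1 done at 1, M2 done at 10
  Job 1: M1 done at 12, M2 done at 22
  Job 2: M1 done at 21, M2 done at 28
Makespan = 28

28


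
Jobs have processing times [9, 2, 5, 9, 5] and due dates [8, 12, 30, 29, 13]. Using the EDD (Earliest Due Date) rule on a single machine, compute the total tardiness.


Sort by due date (EDD order): [(9, 8), (2, 12), (5, 13), (9, 29), (5, 30)]
Compute completion times and tardiness:
  Job 1: p=9, d=8, C=9, tardiness=max(0,9-8)=1
  Job 2: p=2, d=12, C=11, tardiness=max(0,11-12)=0
  Job 3: p=5, d=13, C=16, tardiness=max(0,16-13)=3
  Job 4: p=9, d=29, C=25, tardiness=max(0,25-29)=0
  Job 5: p=5, d=30, C=30, tardiness=max(0,30-30)=0
Total tardiness = 4

4


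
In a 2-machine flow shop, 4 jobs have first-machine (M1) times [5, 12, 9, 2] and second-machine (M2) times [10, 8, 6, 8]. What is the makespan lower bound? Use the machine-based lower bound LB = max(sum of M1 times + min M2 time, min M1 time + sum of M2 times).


LB1 = sum(M1 times) + min(M2 times) = 28 + 6 = 34
LB2 = min(M1 times) + sum(M2 times) = 2 + 32 = 34
Lower bound = max(LB1, LB2) = max(34, 34) = 34

34


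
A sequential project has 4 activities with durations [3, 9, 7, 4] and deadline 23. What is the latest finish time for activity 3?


LF(activity 3) = deadline - sum of successor durations
Successors: activities 4 through 4 with durations [4]
Sum of successor durations = 4
LF = 23 - 4 = 19

19


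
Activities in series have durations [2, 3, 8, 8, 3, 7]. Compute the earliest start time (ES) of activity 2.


Activity 2 starts after activities 1 through 1 complete.
Predecessor durations: [2]
ES = 2 = 2

2


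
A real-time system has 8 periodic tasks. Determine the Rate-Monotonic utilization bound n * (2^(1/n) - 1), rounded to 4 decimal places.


Compute 2^(1/8) = 1.0905077327
Subtract 1: 1.0905077327 - 1 = 0.0905077327
Multiply by n: 8 * 0.0905077327 = 0.7240618616
Round to 4 dp: 0.7241

0.7241


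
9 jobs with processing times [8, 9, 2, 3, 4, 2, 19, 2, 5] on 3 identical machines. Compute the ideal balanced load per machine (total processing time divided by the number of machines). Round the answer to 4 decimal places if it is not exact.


Total processing time = 8 + 9 + 2 + 3 + 4 + 2 + 19 + 2 + 5 = 54
Number of machines = 3
Ideal balanced load = 54 / 3 = 18.0

18.0


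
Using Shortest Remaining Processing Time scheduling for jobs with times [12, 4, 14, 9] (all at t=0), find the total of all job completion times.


Since all jobs arrive at t=0, SRPT equals SPT ordering.
SPT order: [4, 9, 12, 14]
Completion times:
  Job 1: p=4, C=4
  Job 2: p=9, C=13
  Job 3: p=12, C=25
  Job 4: p=14, C=39
Total completion time = 4 + 13 + 25 + 39 = 81

81


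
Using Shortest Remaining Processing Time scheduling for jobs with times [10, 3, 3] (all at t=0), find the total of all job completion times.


Since all jobs arrive at t=0, SRPT equals SPT ordering.
SPT order: [3, 3, 10]
Completion times:
  Job 1: p=3, C=3
  Job 2: p=3, C=6
  Job 3: p=10, C=16
Total completion time = 3 + 6 + 16 = 25

25


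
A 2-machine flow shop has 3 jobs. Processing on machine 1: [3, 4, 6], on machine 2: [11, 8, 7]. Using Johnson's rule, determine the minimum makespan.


Apply Johnson's rule:
  Group 1 (a <= b): [(1, 3, 11), (2, 4, 8), (3, 6, 7)]
  Group 2 (a > b): []
Optimal job order: [1, 2, 3]
Schedule:
  Job 1: M1 done at 3, M2 done at 14
  Job 2: M1 done at 7, M2 done at 22
  Job 3: M1 done at 13, M2 done at 29
Makespan = 29

29


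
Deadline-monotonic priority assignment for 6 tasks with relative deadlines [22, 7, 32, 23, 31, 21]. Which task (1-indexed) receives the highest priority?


Sort tasks by relative deadline (ascending):
  Task 2: deadline = 7
  Task 6: deadline = 21
  Task 1: deadline = 22
  Task 4: deadline = 23
  Task 5: deadline = 31
  Task 3: deadline = 32
Priority order (highest first): [2, 6, 1, 4, 5, 3]
Highest priority task = 2

2


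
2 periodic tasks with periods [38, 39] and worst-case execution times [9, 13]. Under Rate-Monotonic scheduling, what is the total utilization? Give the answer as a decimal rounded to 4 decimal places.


Compute individual utilizations (exact fractions):
  Task 1: C/T = 9/38 (approx. 0.2368)
  Task 2: C/T = 13/39 = 1/3 (approx. 0.3333)
Total utilization U = 9/38 + 1/3 = 65/114
Rounded to 4 decimal places: U = 0.5702
RM (Liu & Layland) bound for 2 tasks = 0.828427; compare with U = 65/114 (approx. 0.570175)
U <= bound, so schedulable by RM sufficient condition.

0.5702


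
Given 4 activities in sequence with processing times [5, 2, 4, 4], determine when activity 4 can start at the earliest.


Activity 4 starts after activities 1 through 3 complete.
Predecessor durations: [5, 2, 4]
ES = 5 + 2 + 4 = 11

11


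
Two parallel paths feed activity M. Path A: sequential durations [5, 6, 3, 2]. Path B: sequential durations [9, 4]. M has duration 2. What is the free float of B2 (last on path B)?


ES(B2) = sum of predecessors on chain B = 9
EF(B2) = ES + duration = 9 + 4 = 13
Successor of B2 is M. ES(M) = max(sum(A), sum(B)) = max(16, 13) = 16
Free float = ES(successor) - EF(current) = 16 - 13 = 3

3


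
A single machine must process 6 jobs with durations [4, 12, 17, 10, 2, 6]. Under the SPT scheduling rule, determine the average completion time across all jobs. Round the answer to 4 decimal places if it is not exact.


Sort jobs by processing time (SPT order): [2, 4, 6, 10, 12, 17]
Compute completion times sequentially:
  Job 1: processing = 2, completes at 2
  Job 2: processing = 4, completes at 6
  Job 3: processing = 6, completes at 12
  Job 4: processing = 10, completes at 22
  Job 5: processing = 12, completes at 34
  Job 6: processing = 17, completes at 51
Sum of completion times = 127
Average completion time = 127/6 = 21.1667

21.1667


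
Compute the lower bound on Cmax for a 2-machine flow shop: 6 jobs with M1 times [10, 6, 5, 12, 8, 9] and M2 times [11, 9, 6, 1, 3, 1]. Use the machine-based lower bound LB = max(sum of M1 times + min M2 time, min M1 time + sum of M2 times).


LB1 = sum(M1 times) + min(M2 times) = 50 + 1 = 51
LB2 = min(M1 times) + sum(M2 times) = 5 + 31 = 36
Lower bound = max(LB1, LB2) = max(51, 36) = 51

51


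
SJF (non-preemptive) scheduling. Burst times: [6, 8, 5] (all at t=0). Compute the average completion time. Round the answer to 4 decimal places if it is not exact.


SJF order (ascending): [5, 6, 8]
Completion times:
  Job 1: burst=5, C=5
  Job 2: burst=6, C=11
  Job 3: burst=8, C=19
Average completion = 35/3 = 11.6667

11.6667


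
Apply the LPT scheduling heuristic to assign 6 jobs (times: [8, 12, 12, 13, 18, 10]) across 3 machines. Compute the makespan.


Sort jobs in decreasing order (LPT): [18, 13, 12, 12, 10, 8]
Assign each job to the least loaded machine:
  Machine 1: jobs [18, 8], load = 26
  Machine 2: jobs [13, 10], load = 23
  Machine 3: jobs [12, 12], load = 24
Makespan = max load = 26

26


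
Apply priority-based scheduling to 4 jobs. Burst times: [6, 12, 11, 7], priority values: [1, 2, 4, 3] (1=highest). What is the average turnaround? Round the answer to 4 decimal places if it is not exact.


Sort by priority (ascending = highest first):
Order: [(1, 6), (2, 12), (3, 7), (4, 11)]
Completion times:
  Priority 1, burst=6, C=6
  Priority 2, burst=12, C=18
  Priority 3, burst=7, C=25
  Priority 4, burst=11, C=36
Average turnaround = 85/4 = 21.25

21.25


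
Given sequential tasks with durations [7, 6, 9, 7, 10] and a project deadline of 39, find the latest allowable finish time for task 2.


LF(activity 2) = deadline - sum of successor durations
Successors: activities 3 through 5 with durations [9, 7, 10]
Sum of successor durations = 26
LF = 39 - 26 = 13

13


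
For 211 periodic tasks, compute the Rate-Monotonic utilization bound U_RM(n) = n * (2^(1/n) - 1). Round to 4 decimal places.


Compute 2^(1/211) = 1.0032904594
Subtract 1: 1.0032904594 - 1 = 0.0032904594
Multiply by n: 211 * 0.0032904594 = 0.6942869334
Round to 4 dp: 0.6943

0.6943


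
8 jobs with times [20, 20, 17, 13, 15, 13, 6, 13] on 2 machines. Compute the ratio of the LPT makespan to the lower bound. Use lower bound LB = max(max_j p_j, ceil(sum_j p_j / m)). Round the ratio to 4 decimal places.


LPT order: [20, 20, 17, 15, 13, 13, 13, 6]
Machine loads after assignment: [56, 61]
LPT makespan = 61
Lower bound = max(max_job, ceil(total/2)) = max(20, 59) = 59
Ratio = 61 / 59 = 1.0339

1.0339


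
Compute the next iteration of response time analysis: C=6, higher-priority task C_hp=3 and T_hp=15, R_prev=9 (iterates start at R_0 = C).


R_next = C + ceil(R_prev / T_hp) * C_hp
ceil(9 / 15) = ceil(0.6) = 1
Interference = 1 * 3 = 3
R_next = 6 + 3 = 9
R_next = R_prev, so the iteration has converged (response time = 9).

9


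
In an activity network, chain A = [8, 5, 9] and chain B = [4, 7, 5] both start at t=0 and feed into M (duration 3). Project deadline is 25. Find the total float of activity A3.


Forward pass: ES(A3) = sum of predecessors on chain A = 13
EF = ES + duration = 13 + 9 = 22
Backward pass: LF(M) = deadline = 25; LS(M) = 25 - 3 = 22
LF(A3) = LS(M) - sum(successors on chain A) = 22 - 0 = 22
LS = LF - duration = 22 - 9 = 13
Total float = LS - ES = 13 - 13 = 0

0


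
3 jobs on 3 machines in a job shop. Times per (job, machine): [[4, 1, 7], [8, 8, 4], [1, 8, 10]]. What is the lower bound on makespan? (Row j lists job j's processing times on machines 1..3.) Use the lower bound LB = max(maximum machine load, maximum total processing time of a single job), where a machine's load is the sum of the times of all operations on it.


Machine loads:
  Machine 1: 4 + 8 + 1 = 13
  Machine 2: 1 + 8 + 8 = 17
  Machine 3: 7 + 4 + 10 = 21
Max machine load = 21
Job totals:
  Job 1: 12
  Job 2: 20
  Job 3: 19
Max job total = 20
Lower bound = max(21, 20) = 21

21


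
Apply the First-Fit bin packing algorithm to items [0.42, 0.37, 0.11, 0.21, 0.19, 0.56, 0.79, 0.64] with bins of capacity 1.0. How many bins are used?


Place items sequentially using First-Fit:
  Item 0.42 -> new Bin 1
  Item 0.37 -> Bin 1 (now 0.79)
  Item 0.11 -> Bin 1 (now 0.9)
  Item 0.21 -> new Bin 2
  Item 0.19 -> Bin 2 (now 0.4)
  Item 0.56 -> Bin 2 (now 0.96)
  Item 0.79 -> new Bin 3
  Item 0.64 -> new Bin 4
Total bins used = 4

4


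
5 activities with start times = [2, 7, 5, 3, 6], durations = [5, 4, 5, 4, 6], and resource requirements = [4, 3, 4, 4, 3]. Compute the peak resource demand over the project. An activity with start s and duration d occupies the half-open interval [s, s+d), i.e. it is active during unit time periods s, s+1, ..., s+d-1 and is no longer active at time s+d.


Each activity i is active on [start_i, start_i + duration_i).
Compute total resource usage per time slot:
  t=0: active resources = [], total = 0
  t=1: active resources = [], total = 0
  t=2: active resources = [4], total = 4
  t=3: active resources = [4, 4], total = 8
  t=4: active resources = [4, 4], total = 8
  t=5: active resources = [4, 4, 4], total = 12
  t=6: active resources = [4, 4, 4, 3], total = 15
  t=7: active resources = [3, 4, 3], total = 10
  t=8: active resources = [3, 4, 3], total = 10
  t=9: active resources = [3, 4, 3], total = 10
  t=10: active resources = [3, 3], total = 6
  t=11: active resources = [3], total = 3
Peak resource demand = 15

15


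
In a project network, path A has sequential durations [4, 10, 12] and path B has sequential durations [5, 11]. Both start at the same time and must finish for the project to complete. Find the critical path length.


Path A total = 4 + 10 + 12 = 26
Path B total = 5 + 11 = 16
Critical path = longest path = max(26, 16) = 26

26


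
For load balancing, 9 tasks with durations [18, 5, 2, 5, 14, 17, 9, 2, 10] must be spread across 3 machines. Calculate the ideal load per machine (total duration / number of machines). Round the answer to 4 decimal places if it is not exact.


Total processing time = 18 + 5 + 2 + 5 + 14 + 17 + 9 + 2 + 10 = 82
Number of machines = 3
Ideal balanced load = 82 / 3 = 27.3333

27.3333


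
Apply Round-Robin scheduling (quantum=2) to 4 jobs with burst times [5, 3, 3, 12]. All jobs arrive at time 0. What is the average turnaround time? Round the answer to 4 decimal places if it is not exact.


Time quantum = 2
Execution trace:
  J1 runs 2 units, time = 2
  J2 runs 2 units, time = 4
  J3 runs 2 units, time = 6
  J4 runs 2 units, time = 8
  J1 runs 2 units, time = 10
  J2 runs 1 units, time = 11
  J3 runs 1 units, time = 12
  J4 runs 2 units, time = 14
  J1 runs 1 units, time = 15
  J4 runs 2 units, time = 17
  J4 runs 2 units, time = 19
  J4 runs 2 units, time = 21
  J4 runs 2 units, time = 23
Finish times: [15, 11, 12, 23]
Average turnaround = 61/4 = 15.25

15.25


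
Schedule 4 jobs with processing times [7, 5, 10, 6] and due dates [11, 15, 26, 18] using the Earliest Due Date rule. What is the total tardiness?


Sort by due date (EDD order): [(7, 11), (5, 15), (6, 18), (10, 26)]
Compute completion times and tardiness:
  Job 1: p=7, d=11, C=7, tardiness=max(0,7-11)=0
  Job 2: p=5, d=15, C=12, tardiness=max(0,12-15)=0
  Job 3: p=6, d=18, C=18, tardiness=max(0,18-18)=0
  Job 4: p=10, d=26, C=28, tardiness=max(0,28-26)=2
Total tardiness = 2

2


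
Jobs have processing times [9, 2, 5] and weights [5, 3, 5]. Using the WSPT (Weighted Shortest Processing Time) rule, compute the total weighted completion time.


Compute p/w ratios and sort ascending (WSPT): [(2, 3), (5, 5), (9, 5)]
Compute weighted completion times:
  Job (p=2,w=3): C=2, w*C=3*2=6
  Job (p=5,w=5): C=7, w*C=5*7=35
  Job (p=9,w=5): C=16, w*C=5*16=80
Total weighted completion time = 121

121


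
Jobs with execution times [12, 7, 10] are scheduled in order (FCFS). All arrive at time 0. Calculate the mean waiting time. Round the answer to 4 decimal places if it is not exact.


FCFS order (as given): [12, 7, 10]
Waiting times:
  Job 1: wait = 0
  Job 2: wait = 12
  Job 3: wait = 19
Sum of waiting times = 31
Average waiting time = 31/3 = 10.3333

10.3333


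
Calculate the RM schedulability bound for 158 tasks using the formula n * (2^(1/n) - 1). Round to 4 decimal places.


Compute 2^(1/158) = 1.0043966445
Subtract 1: 1.0043966445 - 1 = 0.0043966445
Multiply by n: 158 * 0.0043966445 = 0.6946698310
Round to 4 dp: 0.6947

0.6947


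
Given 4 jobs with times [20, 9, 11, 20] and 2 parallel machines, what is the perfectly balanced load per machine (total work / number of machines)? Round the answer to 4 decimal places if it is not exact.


Total processing time = 20 + 9 + 11 + 20 = 60
Number of machines = 2
Ideal balanced load = 60 / 2 = 30.0

30.0


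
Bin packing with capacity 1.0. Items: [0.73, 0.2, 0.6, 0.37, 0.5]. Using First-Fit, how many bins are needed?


Place items sequentially using First-Fit:
  Item 0.73 -> new Bin 1
  Item 0.2 -> Bin 1 (now 0.93)
  Item 0.6 -> new Bin 2
  Item 0.37 -> Bin 2 (now 0.97)
  Item 0.5 -> new Bin 3
Total bins used = 3

3


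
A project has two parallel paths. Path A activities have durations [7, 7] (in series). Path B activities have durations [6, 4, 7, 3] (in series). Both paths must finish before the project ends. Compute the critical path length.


Path A total = 7 + 7 = 14
Path B total = 6 + 4 + 7 + 3 = 20
Critical path = longest path = max(14, 20) = 20

20


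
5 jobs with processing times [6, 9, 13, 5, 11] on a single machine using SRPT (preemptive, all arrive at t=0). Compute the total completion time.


Since all jobs arrive at t=0, SRPT equals SPT ordering.
SPT order: [5, 6, 9, 11, 13]
Completion times:
  Job 1: p=5, C=5
  Job 2: p=6, C=11
  Job 3: p=9, C=20
  Job 4: p=11, C=31
  Job 5: p=13, C=44
Total completion time = 5 + 11 + 20 + 31 + 44 = 111

111


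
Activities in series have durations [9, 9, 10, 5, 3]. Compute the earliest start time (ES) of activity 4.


Activity 4 starts after activities 1 through 3 complete.
Predecessor durations: [9, 9, 10]
ES = 9 + 9 + 10 = 28

28


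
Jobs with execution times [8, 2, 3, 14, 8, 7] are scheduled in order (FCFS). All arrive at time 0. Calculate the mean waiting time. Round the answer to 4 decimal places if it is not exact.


FCFS order (as given): [8, 2, 3, 14, 8, 7]
Waiting times:
  Job 1: wait = 0
  Job 2: wait = 8
  Job 3: wait = 10
  Job 4: wait = 13
  Job 5: wait = 27
  Job 6: wait = 35
Sum of waiting times = 93
Average waiting time = 93/6 = 15.5

15.5


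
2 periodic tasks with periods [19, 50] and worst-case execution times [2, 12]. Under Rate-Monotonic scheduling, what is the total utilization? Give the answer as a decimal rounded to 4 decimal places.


Compute individual utilizations (exact fractions):
  Task 1: C/T = 2/19 (approx. 0.1053)
  Task 2: C/T = 12/50 = 6/25 (approx. 0.24)
Total utilization U = 2/19 + 6/25 = 164/475
Rounded to 4 decimal places: U = 0.3453
RM (Liu & Layland) bound for 2 tasks = 0.828427; compare with U = 164/475 (approx. 0.345263)
U <= bound, so schedulable by RM sufficient condition.

0.3453


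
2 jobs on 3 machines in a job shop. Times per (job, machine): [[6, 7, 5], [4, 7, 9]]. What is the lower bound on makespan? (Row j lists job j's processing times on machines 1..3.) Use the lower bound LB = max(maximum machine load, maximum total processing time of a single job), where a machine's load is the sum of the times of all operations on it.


Machine loads:
  Machine 1: 6 + 4 = 10
  Machine 2: 7 + 7 = 14
  Machine 3: 5 + 9 = 14
Max machine load = 14
Job totals:
  Job 1: 18
  Job 2: 20
Max job total = 20
Lower bound = max(14, 20) = 20

20


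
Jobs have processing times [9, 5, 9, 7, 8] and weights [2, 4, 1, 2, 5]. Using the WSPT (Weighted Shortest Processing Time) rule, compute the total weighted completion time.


Compute p/w ratios and sort ascending (WSPT): [(5, 4), (8, 5), (7, 2), (9, 2), (9, 1)]
Compute weighted completion times:
  Job (p=5,w=4): C=5, w*C=4*5=20
  Job (p=8,w=5): C=13, w*C=5*13=65
  Job (p=7,w=2): C=20, w*C=2*20=40
  Job (p=9,w=2): C=29, w*C=2*29=58
  Job (p=9,w=1): C=38, w*C=1*38=38
Total weighted completion time = 221

221


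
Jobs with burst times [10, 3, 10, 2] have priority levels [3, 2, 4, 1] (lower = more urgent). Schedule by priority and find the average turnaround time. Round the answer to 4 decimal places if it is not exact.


Sort by priority (ascending = highest first):
Order: [(1, 2), (2, 3), (3, 10), (4, 10)]
Completion times:
  Priority 1, burst=2, C=2
  Priority 2, burst=3, C=5
  Priority 3, burst=10, C=15
  Priority 4, burst=10, C=25
Average turnaround = 47/4 = 11.75

11.75


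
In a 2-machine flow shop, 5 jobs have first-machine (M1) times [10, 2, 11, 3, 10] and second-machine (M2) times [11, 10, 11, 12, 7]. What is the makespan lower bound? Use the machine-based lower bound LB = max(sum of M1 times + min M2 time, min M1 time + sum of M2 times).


LB1 = sum(M1 times) + min(M2 times) = 36 + 7 = 43
LB2 = min(M1 times) + sum(M2 times) = 2 + 51 = 53
Lower bound = max(LB1, LB2) = max(43, 53) = 53

53


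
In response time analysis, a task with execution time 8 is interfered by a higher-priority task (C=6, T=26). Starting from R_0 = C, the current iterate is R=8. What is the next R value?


R_next = C + ceil(R_prev / T_hp) * C_hp
ceil(8 / 26) = ceil(0.3077) = 1
Interference = 1 * 6 = 6
R_next = 8 + 6 = 14

14


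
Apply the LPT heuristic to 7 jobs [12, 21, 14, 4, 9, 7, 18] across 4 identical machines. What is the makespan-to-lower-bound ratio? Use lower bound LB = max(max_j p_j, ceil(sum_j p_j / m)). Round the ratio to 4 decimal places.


LPT order: [21, 18, 14, 12, 9, 7, 4]
Machine loads after assignment: [21, 22, 21, 21]
LPT makespan = 22
Lower bound = max(max_job, ceil(total/4)) = max(21, 22) = 22
Ratio = 22 / 22 = 1.0

1.0


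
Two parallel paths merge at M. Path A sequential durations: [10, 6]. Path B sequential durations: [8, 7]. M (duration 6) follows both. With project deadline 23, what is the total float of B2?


Forward pass: ES(B2) = sum of predecessors on chain B = 8
EF = ES + duration = 8 + 7 = 15
Backward pass: LF(M) = deadline = 23; LS(M) = 23 - 6 = 17
LF(B2) = LS(M) - sum(successors on chain B) = 17 - 0 = 17
LS = LF - duration = 17 - 7 = 10
Total float = LS - ES = 10 - 8 = 2

2


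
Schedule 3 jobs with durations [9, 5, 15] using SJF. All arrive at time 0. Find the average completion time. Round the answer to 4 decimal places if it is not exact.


SJF order (ascending): [5, 9, 15]
Completion times:
  Job 1: burst=5, C=5
  Job 2: burst=9, C=14
  Job 3: burst=15, C=29
Average completion = 48/3 = 16.0

16.0


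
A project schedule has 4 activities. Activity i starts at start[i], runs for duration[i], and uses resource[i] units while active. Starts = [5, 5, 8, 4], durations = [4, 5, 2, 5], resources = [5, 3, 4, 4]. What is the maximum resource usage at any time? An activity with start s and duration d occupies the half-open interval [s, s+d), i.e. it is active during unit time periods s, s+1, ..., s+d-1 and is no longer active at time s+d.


Each activity i is active on [start_i, start_i + duration_i).
Compute total resource usage per time slot:
  t=0: active resources = [], total = 0
  t=1: active resources = [], total = 0
  t=2: active resources = [], total = 0
  t=3: active resources = [], total = 0
  t=4: active resources = [4], total = 4
  t=5: active resources = [5, 3, 4], total = 12
  t=6: active resources = [5, 3, 4], total = 12
  t=7: active resources = [5, 3, 4], total = 12
  t=8: active resources = [5, 3, 4, 4], total = 16
  t=9: active resources = [3, 4], total = 7
Peak resource demand = 16

16


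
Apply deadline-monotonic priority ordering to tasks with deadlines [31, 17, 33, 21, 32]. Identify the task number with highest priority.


Sort tasks by relative deadline (ascending):
  Task 2: deadline = 17
  Task 4: deadline = 21
  Task 1: deadline = 31
  Task 5: deadline = 32
  Task 3: deadline = 33
Priority order (highest first): [2, 4, 1, 5, 3]
Highest priority task = 2

2


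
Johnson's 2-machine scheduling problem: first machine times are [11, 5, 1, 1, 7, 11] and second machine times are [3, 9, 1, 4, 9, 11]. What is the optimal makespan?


Apply Johnson's rule:
  Group 1 (a <= b): [(3, 1, 1), (4, 1, 4), (2, 5, 9), (5, 7, 9), (6, 11, 11)]
  Group 2 (a > b): [(1, 11, 3)]
Optimal job order: [3, 4, 2, 5, 6, 1]
Schedule:
  Job 3: M1 done at 1, M2 done at 2
  Job 4: M1 done at 2, M2 done at 6
  Job 2: M1 done at 7, M2 done at 16
  Job 5: M1 done at 14, M2 done at 25
  Job 6: M1 done at 25, M2 done at 36
  Job 1: M1 done at 36, M2 done at 39
Makespan = 39

39


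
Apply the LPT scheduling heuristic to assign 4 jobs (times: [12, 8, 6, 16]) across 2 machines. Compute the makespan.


Sort jobs in decreasing order (LPT): [16, 12, 8, 6]
Assign each job to the least loaded machine:
  Machine 1: jobs [16, 6], load = 22
  Machine 2: jobs [12, 8], load = 20
Makespan = max load = 22

22


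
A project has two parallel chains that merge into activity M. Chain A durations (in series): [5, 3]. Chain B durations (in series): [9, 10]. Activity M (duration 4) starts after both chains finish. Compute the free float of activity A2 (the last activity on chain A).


ES(A2) = sum of predecessors on chain A = 5
EF(A2) = ES + duration = 5 + 3 = 8
Successor of A2 is M. ES(M) = max(sum(A), sum(B)) = max(8, 19) = 19
Free float = ES(successor) - EF(current) = 19 - 8 = 11

11


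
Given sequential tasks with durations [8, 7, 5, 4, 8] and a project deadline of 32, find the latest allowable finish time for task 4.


LF(activity 4) = deadline - sum of successor durations
Successors: activities 5 through 5 with durations [8]
Sum of successor durations = 8
LF = 32 - 8 = 24

24


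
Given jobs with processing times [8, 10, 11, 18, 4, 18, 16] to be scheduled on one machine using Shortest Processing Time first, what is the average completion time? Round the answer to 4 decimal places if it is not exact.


Sort jobs by processing time (SPT order): [4, 8, 10, 11, 16, 18, 18]
Compute completion times sequentially:
  Job 1: processing = 4, completes at 4
  Job 2: processing = 8, completes at 12
  Job 3: processing = 10, completes at 22
  Job 4: processing = 11, completes at 33
  Job 5: processing = 16, completes at 49
  Job 6: processing = 18, completes at 67
  Job 7: processing = 18, completes at 85
Sum of completion times = 272
Average completion time = 272/7 = 38.8571

38.8571


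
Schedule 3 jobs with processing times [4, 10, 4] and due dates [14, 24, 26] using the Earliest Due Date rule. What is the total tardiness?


Sort by due date (EDD order): [(4, 14), (10, 24), (4, 26)]
Compute completion times and tardiness:
  Job 1: p=4, d=14, C=4, tardiness=max(0,4-14)=0
  Job 2: p=10, d=24, C=14, tardiness=max(0,14-24)=0
  Job 3: p=4, d=26, C=18, tardiness=max(0,18-26)=0
Total tardiness = 0

0


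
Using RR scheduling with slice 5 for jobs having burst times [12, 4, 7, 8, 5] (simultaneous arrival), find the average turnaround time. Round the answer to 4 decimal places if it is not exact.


Time quantum = 5
Execution trace:
  J1 runs 5 units, time = 5
  J2 runs 4 units, time = 9
  J3 runs 5 units, time = 14
  J4 runs 5 units, time = 19
  J5 runs 5 units, time = 24
  J1 runs 5 units, time = 29
  J3 runs 2 units, time = 31
  J4 runs 3 units, time = 34
  J1 runs 2 units, time = 36
Finish times: [36, 9, 31, 34, 24]
Average turnaround = 134/5 = 26.8

26.8


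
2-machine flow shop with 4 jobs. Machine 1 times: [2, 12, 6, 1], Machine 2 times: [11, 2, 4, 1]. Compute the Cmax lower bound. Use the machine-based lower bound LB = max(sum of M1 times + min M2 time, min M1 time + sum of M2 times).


LB1 = sum(M1 times) + min(M2 times) = 21 + 1 = 22
LB2 = min(M1 times) + sum(M2 times) = 1 + 18 = 19
Lower bound = max(LB1, LB2) = max(22, 19) = 22

22


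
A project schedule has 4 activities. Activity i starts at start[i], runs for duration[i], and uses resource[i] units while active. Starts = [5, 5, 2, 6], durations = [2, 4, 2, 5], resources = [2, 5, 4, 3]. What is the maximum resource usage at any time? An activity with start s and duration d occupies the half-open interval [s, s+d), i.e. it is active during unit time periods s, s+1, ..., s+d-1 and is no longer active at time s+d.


Each activity i is active on [start_i, start_i + duration_i).
Compute total resource usage per time slot:
  t=0: active resources = [], total = 0
  t=1: active resources = [], total = 0
  t=2: active resources = [4], total = 4
  t=3: active resources = [4], total = 4
  t=4: active resources = [], total = 0
  t=5: active resources = [2, 5], total = 7
  t=6: active resources = [2, 5, 3], total = 10
  t=7: active resources = [5, 3], total = 8
  t=8: active resources = [5, 3], total = 8
  t=9: active resources = [3], total = 3
  t=10: active resources = [3], total = 3
Peak resource demand = 10

10


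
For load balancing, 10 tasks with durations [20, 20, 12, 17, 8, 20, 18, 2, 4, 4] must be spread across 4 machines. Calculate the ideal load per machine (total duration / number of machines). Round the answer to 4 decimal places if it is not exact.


Total processing time = 20 + 20 + 12 + 17 + 8 + 20 + 18 + 2 + 4 + 4 = 125
Number of machines = 4
Ideal balanced load = 125 / 4 = 31.25

31.25


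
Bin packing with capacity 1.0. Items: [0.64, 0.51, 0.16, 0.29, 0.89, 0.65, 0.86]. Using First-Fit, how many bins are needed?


Place items sequentially using First-Fit:
  Item 0.64 -> new Bin 1
  Item 0.51 -> new Bin 2
  Item 0.16 -> Bin 1 (now 0.8)
  Item 0.29 -> Bin 2 (now 0.8)
  Item 0.89 -> new Bin 3
  Item 0.65 -> new Bin 4
  Item 0.86 -> new Bin 5
Total bins used = 5

5


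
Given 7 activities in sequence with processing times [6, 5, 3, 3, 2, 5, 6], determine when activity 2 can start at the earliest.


Activity 2 starts after activities 1 through 1 complete.
Predecessor durations: [6]
ES = 6 = 6

6


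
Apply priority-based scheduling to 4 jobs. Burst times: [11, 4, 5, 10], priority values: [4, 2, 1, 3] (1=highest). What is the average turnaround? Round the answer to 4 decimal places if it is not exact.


Sort by priority (ascending = highest first):
Order: [(1, 5), (2, 4), (3, 10), (4, 11)]
Completion times:
  Priority 1, burst=5, C=5
  Priority 2, burst=4, C=9
  Priority 3, burst=10, C=19
  Priority 4, burst=11, C=30
Average turnaround = 63/4 = 15.75

15.75


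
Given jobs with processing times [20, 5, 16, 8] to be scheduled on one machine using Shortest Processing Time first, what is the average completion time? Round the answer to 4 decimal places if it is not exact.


Sort jobs by processing time (SPT order): [5, 8, 16, 20]
Compute completion times sequentially:
  Job 1: processing = 5, completes at 5
  Job 2: processing = 8, completes at 13
  Job 3: processing = 16, completes at 29
  Job 4: processing = 20, completes at 49
Sum of completion times = 96
Average completion time = 96/4 = 24.0

24.0


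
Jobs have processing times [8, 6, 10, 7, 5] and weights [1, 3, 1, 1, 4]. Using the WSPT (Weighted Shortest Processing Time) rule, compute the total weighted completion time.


Compute p/w ratios and sort ascending (WSPT): [(5, 4), (6, 3), (7, 1), (8, 1), (10, 1)]
Compute weighted completion times:
  Job (p=5,w=4): C=5, w*C=4*5=20
  Job (p=6,w=3): C=11, w*C=3*11=33
  Job (p=7,w=1): C=18, w*C=1*18=18
  Job (p=8,w=1): C=26, w*C=1*26=26
  Job (p=10,w=1): C=36, w*C=1*36=36
Total weighted completion time = 133

133


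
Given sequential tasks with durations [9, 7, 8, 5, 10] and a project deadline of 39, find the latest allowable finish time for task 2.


LF(activity 2) = deadline - sum of successor durations
Successors: activities 3 through 5 with durations [8, 5, 10]
Sum of successor durations = 23
LF = 39 - 23 = 16

16


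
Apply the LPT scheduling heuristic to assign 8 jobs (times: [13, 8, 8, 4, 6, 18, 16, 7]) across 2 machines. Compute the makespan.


Sort jobs in decreasing order (LPT): [18, 16, 13, 8, 8, 7, 6, 4]
Assign each job to the least loaded machine:
  Machine 1: jobs [18, 8, 8, 6], load = 40
  Machine 2: jobs [16, 13, 7, 4], load = 40
Makespan = max load = 40

40


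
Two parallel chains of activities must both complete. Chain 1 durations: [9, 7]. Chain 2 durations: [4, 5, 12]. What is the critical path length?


Path A total = 9 + 7 = 16
Path B total = 4 + 5 + 12 = 21
Critical path = longest path = max(16, 21) = 21

21


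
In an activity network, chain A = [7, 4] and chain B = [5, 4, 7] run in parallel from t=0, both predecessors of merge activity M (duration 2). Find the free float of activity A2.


ES(A2) = sum of predecessors on chain A = 7
EF(A2) = ES + duration = 7 + 4 = 11
Successor of A2 is M. ES(M) = max(sum(A), sum(B)) = max(11, 16) = 16
Free float = ES(successor) - EF(current) = 16 - 11 = 5

5


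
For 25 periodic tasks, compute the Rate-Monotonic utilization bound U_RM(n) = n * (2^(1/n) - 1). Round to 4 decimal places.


Compute 2^(1/25) = 1.0281138267
Subtract 1: 1.0281138267 - 1 = 0.0281138267
Multiply by n: 25 * 0.0281138267 = 0.7028456675
Round to 4 dp: 0.7028

0.7028


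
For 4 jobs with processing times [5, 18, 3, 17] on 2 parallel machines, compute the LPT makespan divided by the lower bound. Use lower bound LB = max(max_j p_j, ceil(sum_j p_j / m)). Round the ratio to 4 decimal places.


LPT order: [18, 17, 5, 3]
Machine loads after assignment: [21, 22]
LPT makespan = 22
Lower bound = max(max_job, ceil(total/2)) = max(18, 22) = 22
Ratio = 22 / 22 = 1.0

1.0
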